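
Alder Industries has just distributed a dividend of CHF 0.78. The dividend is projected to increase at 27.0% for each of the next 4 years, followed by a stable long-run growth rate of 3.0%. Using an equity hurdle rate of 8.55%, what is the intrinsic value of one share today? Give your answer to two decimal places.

Two-stage DDM. Project D₁…D_4 at 0.27, terminal growth 0.03, discount at r = 0.0855.
D_1 = 0.9906
D_2 = 1.2581
D_3 = 1.5977
D_4 = 2.0291
Terminal value at t=4: TV = D_5/(r−g) = 2.0900/(0.0855−0.03) = 37.6577
P₀ = 0.9906/(1+0.0855)^1 + 1.2581/(1+0.0855)^2 + 1.5977/(1+0.0855)^3 + 2.0291/(1+0.0855)^4 + 37.6577/(1+0.0855)^4 = 31.8137

CHF 31.81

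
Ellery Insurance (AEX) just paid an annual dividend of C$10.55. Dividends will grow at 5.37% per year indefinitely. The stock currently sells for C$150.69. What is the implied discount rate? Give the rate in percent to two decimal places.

Rearranging the constant-growth DDM: r = D₁/P₀ + g.
D₁ = 10.55 × (1 + 0.0537) = 11.1165.
r = 11.1165 / 150.69 + 0.0537 = 0.07377 + 0.0537 = 0.12747

12.75%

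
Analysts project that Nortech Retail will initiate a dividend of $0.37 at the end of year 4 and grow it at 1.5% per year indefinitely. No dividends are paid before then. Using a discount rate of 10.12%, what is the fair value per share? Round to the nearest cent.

Deferred-dividend DDM. At t=3 the remaining stream is a growing perpetuity with first payment D_4 = 0.37.
V_3 = D_4/(r−g) = 0.37/(0.1012−0.015) = 4.2923
P₀ = V_3/(1+r)^3 = 4.2923/(1+0.1012)^3 = 3.2144

$3.21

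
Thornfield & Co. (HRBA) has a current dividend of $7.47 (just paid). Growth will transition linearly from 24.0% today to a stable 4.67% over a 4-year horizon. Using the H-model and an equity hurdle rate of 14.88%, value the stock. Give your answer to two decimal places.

$104.87

H-model: P₀ = D₀[(1+g_L) + H(g_S−g_L)]/(r−g_L), with H = 4/2 = 2.
P₀ = 7.47 × [(1+0.0467) + 2×(0.24−0.0467)] / (0.1488−0.0467)
   = 7.47 × 1.4333 / 0.1021 = 104.8653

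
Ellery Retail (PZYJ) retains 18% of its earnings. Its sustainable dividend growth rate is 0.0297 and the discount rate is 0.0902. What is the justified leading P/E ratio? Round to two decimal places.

Payout ratio b = 1 − 0.18 = 0.82.
Justified leading P/E = b/(r−g) = 0.82/(0.0902−0.0297) = 13.5537

13.55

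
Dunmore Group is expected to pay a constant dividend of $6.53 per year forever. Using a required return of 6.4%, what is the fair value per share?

$102.03

Zero-growth DDM (perpetuity): P₀ = D/r = 6.53 / 0.064 = 102.0312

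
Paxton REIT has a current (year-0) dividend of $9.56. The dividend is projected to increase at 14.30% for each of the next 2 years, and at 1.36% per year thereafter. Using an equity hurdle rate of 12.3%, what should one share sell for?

$111.39

Two-stage DDM. Project D₁…D_2 at 0.143, terminal growth 0.0136, discount at r = 0.123.
D_1 = 10.9271
D_2 = 12.4897
Terminal value at t=2: TV = D_3/(r−g) = 12.6595/(0.123−0.0136) = 115.7177
P₀ = 10.9271/(1+0.123)^1 + 12.4897/(1+0.123)^2 + 115.7177/(1+0.123)^2 = 111.3910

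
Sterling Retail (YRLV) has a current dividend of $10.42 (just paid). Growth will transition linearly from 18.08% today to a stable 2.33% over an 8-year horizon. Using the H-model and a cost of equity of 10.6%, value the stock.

H-model: P₀ = D₀[(1+g_L) + H(g_S−g_L)]/(r−g_L), with H = 8/2 = 4.
P₀ = 10.42 × [(1+0.0233) + 4×(0.1808−0.0233)] / (0.106−0.0233)
   = 10.42 × 1.6533 / 0.0827 = 208.3118

$208.31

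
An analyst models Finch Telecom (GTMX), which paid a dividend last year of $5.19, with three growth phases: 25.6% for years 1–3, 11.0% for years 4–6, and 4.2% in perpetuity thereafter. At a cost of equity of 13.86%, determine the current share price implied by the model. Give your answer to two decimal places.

$108.50

Three-stage DDM. Project D₁…D_6; terminal Gordon value at t=6 with g = 0.042; discount at r = 0.1386.
D_1 = 6.5186
D_2 = 8.1874
D_3 = 10.2834
D_4 = 11.4146
D_5 = 12.6702
D_6 = 14.0639
TV_6 = 14.6546/(0.1386−0.042) = 151.7036
P₀ = Σ Dₜ/(1+r)ᵗ + TV_6/(1+r)^6 = 108.5002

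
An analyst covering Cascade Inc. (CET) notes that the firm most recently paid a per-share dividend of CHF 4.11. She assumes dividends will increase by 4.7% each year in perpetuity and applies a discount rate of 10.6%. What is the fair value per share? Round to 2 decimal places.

Gordon growth model: P₀ = D₁/(r − g). D₁ = 4.11 × (1 + 0.047) = 4.3032.
P₀ = 4.3032 / (0.106 − 0.047) = 4.3032 / 0.059 = 72.9351

CHF 72.94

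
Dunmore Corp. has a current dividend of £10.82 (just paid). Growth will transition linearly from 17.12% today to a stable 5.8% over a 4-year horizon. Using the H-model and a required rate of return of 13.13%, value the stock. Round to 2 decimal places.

£189.59

H-model: P₀ = D₀[(1+g_L) + H(g_S−g_L)]/(r−g_L), with H = 4/2 = 2.
P₀ = 10.82 × [(1+0.058) + 2×(0.1712−0.058)] / (0.1313−0.058)
   = 10.82 × 1.2844 / 0.0733 = 189.5936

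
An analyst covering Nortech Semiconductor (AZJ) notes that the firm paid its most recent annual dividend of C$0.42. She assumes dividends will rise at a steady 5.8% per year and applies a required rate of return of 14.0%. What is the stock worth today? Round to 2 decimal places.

Gordon growth model: P₀ = D₁/(r − g). D₁ = 0.42 × (1 + 0.058) = 0.4444.
P₀ = 0.4444 / (0.14 − 0.058) = 0.4444 / 0.082 = 5.4190

C$5.42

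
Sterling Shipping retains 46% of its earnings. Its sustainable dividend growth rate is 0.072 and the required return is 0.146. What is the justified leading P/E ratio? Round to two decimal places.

7.30

Payout ratio b = 1 − 0.46 = 0.54.
Justified leading P/E = b/(r−g) = 0.54/(0.146−0.072) = 7.2973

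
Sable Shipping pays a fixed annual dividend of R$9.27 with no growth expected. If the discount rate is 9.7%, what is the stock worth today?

Zero-growth DDM (perpetuity): P₀ = D/r = 9.27 / 0.097 = 95.5670

R$95.57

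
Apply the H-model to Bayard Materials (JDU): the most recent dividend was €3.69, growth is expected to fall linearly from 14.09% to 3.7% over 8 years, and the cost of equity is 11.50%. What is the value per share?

€68.72

H-model: P₀ = D₀[(1+g_L) + H(g_S−g_L)]/(r−g_L), with H = 8/2 = 4.
P₀ = 3.69 × [(1+0.037) + 4×(0.1409−0.037)] / (0.115−0.037)
   = 3.69 × 1.4526 / 0.078 = 68.7192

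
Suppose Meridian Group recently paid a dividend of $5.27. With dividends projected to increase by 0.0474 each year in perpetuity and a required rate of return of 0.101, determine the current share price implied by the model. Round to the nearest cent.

Gordon growth model: P₀ = D₁/(r − g). D₁ = 5.27 × (1 + 0.0474) = 5.5198.
P₀ = 5.5198 / (0.101 − 0.0474) = 5.5198 / 0.0536 = 102.9813

$102.98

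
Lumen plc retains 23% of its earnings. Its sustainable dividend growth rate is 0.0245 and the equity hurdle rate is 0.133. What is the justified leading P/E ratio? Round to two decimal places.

7.10

Payout ratio b = 1 − 0.23 = 0.77.
Justified leading P/E = b/(r−g) = 0.77/(0.133−0.0245) = 7.0968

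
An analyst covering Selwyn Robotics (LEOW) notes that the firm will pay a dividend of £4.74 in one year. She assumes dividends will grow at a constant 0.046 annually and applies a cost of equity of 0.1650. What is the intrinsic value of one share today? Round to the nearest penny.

£39.83

Gordon growth model: P₀ = D₁/(r − g), with D₁ = 4.74 given directly.
P₀ = 4.7400 / (0.165 − 0.046) = 4.7400 / 0.119 = 39.8319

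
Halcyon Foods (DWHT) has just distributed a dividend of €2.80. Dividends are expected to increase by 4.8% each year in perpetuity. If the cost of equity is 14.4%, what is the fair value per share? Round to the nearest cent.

Gordon growth model: P₀ = D₁/(r − g). D₁ = 2.80 × (1 + 0.048) = 2.9344.
P₀ = 2.9344 / (0.144 − 0.048) = 2.9344 / 0.096 = 30.5667

€30.57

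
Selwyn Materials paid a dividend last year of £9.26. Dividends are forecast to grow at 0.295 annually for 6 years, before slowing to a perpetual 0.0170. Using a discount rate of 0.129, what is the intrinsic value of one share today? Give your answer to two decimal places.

£283.78

Two-stage DDM. Project D₁…D_6 at 0.295, terminal growth 0.017, discount at r = 0.129.
D_1 = 11.9917
D_2 = 15.5293
D_3 = 20.1104
D_4 = 26.0429
D_5 = 33.7256
D_6 = 43.6747
Terminal value at t=6: TV = D_7/(r−g) = 44.4171/(0.129−0.017) = 396.5816
P₀ = 11.9917/(1+0.129)^1 + 15.5293/(1+0.129)^2 + 20.1104/(1+0.129)^3 + 26.0429/(1+0.129)^4 + 33.7256/(1+0.129)^5 + 43.6747/(1+0.129)^6 + 396.5816/(1+0.129)^6 = 283.7843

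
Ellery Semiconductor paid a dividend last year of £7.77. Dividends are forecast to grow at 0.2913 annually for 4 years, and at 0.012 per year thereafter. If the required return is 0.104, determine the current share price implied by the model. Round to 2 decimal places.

£206.67

Two-stage DDM. Project D₁…D_4 at 0.2913, terminal growth 0.012, discount at r = 0.104.
D_1 = 10.0334
D_2 = 12.9561
D_3 = 16.7303
D_4 = 21.6038
Terminal value at t=4: TV = D_5/(r−g) = 21.8630/(0.104−0.012) = 237.6415
P₀ = 10.0334/(1+0.104)^1 + 12.9561/(1+0.104)^2 + 16.7303/(1+0.104)^3 + 21.6038/(1+0.104)^4 + 237.6415/(1+0.104)^4 = 206.6676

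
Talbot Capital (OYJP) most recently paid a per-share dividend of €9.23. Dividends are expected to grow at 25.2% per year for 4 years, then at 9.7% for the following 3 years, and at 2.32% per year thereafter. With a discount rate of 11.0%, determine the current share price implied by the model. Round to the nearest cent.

Three-stage DDM. Project D₁…D_7; terminal Gordon value at t=7 with g = 0.0232; discount at r = 0.11.
D_1 = 11.5560
D_2 = 14.4681
D_3 = 18.1140
D_4 = 22.6787
D_5 = 24.8786
D_6 = 27.2918
D_7 = 29.9391
TV_7 = 30.6337/(0.11−0.0232) = 352.9228
P₀ = Σ Dₜ/(1+r)ᵗ + TV_7/(1+r)^7 = 264.1016

€264.10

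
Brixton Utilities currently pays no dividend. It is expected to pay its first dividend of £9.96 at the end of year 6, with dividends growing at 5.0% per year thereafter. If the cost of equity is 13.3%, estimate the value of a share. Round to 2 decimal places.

Deferred-dividend DDM. At t=5 the remaining stream is a growing perpetuity with first payment D_6 = 9.96.
V_5 = D_6/(r−g) = 9.96/(0.133−0.05) = 120.0000
P₀ = V_5/(1+r)^5 = 120.0000/(1+0.133)^5 = 64.2735

£64.27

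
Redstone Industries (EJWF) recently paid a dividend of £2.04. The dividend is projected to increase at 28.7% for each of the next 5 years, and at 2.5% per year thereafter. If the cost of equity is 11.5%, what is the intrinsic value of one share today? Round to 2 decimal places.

£63.61

Two-stage DDM. Project D₁…D_5 at 0.287, terminal growth 0.025, discount at r = 0.115.
D_1 = 2.6255
D_2 = 3.3790
D_3 = 4.3488
D_4 = 5.5969
D_5 = 7.2032
Terminal value at t=5: TV = D_6/(r−g) = 7.3832/(0.115−0.025) = 82.0360
P₀ = 2.6255/(1+0.115)^1 + 3.3790/(1+0.115)^2 + 4.3488/(1+0.115)^3 + 5.5969/(1+0.115)^4 + 7.2032/(1+0.115)^5 + 82.0360/(1+0.115)^5 = 63.6132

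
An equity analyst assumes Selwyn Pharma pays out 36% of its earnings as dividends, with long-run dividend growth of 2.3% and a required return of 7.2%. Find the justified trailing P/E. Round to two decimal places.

7.52

Justified trailing P/E = b(1+g)/(r−g) = 0.36×(1+0.023)/(0.072−0.023) = 7.5159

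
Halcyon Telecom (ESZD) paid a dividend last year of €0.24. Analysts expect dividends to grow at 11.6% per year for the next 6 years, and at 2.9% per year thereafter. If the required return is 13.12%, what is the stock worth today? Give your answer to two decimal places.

€3.60

Two-stage DDM. Project D₁…D_6 at 0.116, terminal growth 0.029, discount at r = 0.1312.
D_1 = 0.2678
D_2 = 0.2989
D_3 = 0.3336
D_4 = 0.3723
D_5 = 0.4155
D_6 = 0.4637
Terminal value at t=6: TV = D_7/(r−g) = 0.4771/(0.1312−0.029) = 4.6683
P₀ = 0.2678/(1+0.1312)^1 + 0.2989/(1+0.1312)^2 + 0.3336/(1+0.1312)^3 + 0.3723/(1+0.1312)^4 + 0.4155/(1+0.1312)^5 + 0.4637/(1+0.1312)^6 + 4.6683/(1+0.1312)^6 = 3.6018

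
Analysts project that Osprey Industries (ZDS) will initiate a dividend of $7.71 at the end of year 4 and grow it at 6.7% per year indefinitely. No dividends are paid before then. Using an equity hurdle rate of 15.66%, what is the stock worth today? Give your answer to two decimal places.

Deferred-dividend DDM. At t=3 the remaining stream is a growing perpetuity with first payment D_4 = 7.71.
V_3 = D_4/(r−g) = 7.71/(0.1566−0.067) = 86.0491
P₀ = V_3/(1+r)^3 = 86.0491/(1+0.1566)^3 = 55.6156

$55.62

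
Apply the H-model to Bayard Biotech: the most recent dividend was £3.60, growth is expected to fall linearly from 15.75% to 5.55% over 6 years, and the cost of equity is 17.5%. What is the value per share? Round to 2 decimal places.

£41.02

H-model: P₀ = D₀[(1+g_L) + H(g_S−g_L)]/(r−g_L), with H = 6/2 = 3.
P₀ = 3.60 × [(1+0.0555) + 3×(0.1575−0.0555)] / (0.175−0.0555)
   = 3.60 × 1.3615 / 0.1195 = 41.0159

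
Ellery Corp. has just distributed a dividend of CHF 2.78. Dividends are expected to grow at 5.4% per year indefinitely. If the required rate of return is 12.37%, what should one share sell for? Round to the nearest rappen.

Gordon growth model: P₀ = D₁/(r − g). D₁ = 2.78 × (1 + 0.054) = 2.9301.
P₀ = 2.9301 / (0.1237 − 0.054) = 2.9301 / 0.0697 = 42.0390

CHF 42.04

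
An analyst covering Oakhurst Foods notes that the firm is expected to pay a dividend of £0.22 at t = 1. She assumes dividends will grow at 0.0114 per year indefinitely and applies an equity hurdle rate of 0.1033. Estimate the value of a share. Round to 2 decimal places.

£2.39

Gordon growth model: P₀ = D₁/(r − g), with D₁ = 0.22 given directly.
P₀ = 0.2200 / (0.1033 − 0.0114) = 0.2200 / 0.0919 = 2.3939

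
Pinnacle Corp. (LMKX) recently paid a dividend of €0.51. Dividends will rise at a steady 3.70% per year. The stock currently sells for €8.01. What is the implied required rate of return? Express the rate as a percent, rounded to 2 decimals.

10.30%

Rearranging the constant-growth DDM: r = D₁/P₀ + g.
D₁ = 0.51 × (1 + 0.037) = 0.5289.
r = 0.5289 / 8.01 + 0.037 = 0.06603 + 0.037 = 0.10303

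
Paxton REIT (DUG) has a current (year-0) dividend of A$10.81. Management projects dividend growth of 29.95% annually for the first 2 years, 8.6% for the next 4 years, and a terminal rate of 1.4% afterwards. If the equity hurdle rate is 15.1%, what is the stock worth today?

A$154.58

Three-stage DDM. Project D₁…D_6; terminal Gordon value at t=6 with g = 0.014; discount at r = 0.151.
D_1 = 14.0476
D_2 = 18.2548
D_3 = 19.8248
D_4 = 21.5297
D_5 = 23.3813
D_6 = 25.3920
TV_6 = 25.7475/(0.151−0.014) = 187.9382
P₀ = Σ Dₜ/(1+r)ᵗ + TV_6/(1+r)^6 = 154.5751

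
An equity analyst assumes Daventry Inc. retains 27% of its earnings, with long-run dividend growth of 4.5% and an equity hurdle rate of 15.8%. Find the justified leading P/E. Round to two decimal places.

Payout ratio b = 1 − 0.27 = 0.73.
Justified leading P/E = b/(r−g) = 0.73/(0.158−0.045) = 6.4602

6.46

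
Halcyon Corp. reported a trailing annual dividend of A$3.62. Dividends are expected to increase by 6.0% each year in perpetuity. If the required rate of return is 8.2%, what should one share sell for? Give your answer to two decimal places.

A$174.42

Gordon growth model: P₀ = D₁/(r − g). D₁ = 3.62 × (1 + 0.06) = 3.8372.
P₀ = 3.8372 / (0.082 − 0.06) = 3.8372 / 0.022 = 174.4182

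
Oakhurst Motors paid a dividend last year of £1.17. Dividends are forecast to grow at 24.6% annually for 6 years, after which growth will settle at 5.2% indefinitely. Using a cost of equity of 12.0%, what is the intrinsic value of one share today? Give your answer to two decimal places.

Two-stage DDM. Project D₁…D_6 at 0.246, terminal growth 0.052, discount at r = 0.12.
D_1 = 1.4578
D_2 = 1.8164
D_3 = 2.2633
D_4 = 2.8201
D_5 = 3.5138
D_6 = 4.3782
Terminal value at t=6: TV = D_7/(r−g) = 4.6059/(0.12−0.052) = 67.7331
P₀ = 1.4578/(1+0.12)^1 + 1.8164/(1+0.12)^2 + 2.2633/(1+0.12)^3 + 2.8201/(1+0.12)^4 + 3.5138/(1+0.12)^5 + 4.3782/(1+0.12)^6 + 67.7331/(1+0.12)^6 = 44.6805

£44.68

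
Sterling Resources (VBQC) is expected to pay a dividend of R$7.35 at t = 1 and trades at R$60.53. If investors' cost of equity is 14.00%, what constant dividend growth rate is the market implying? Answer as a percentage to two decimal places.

1.86%

From P₀ = D₁/(r − g), the implied growth is g = r − D₁/P₀.
g = 0.14 − 7.35/60.53 = 0.14 − 0.12143 = 0.01857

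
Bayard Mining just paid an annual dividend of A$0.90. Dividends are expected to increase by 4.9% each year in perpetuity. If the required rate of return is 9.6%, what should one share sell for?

A$20.09

Gordon growth model: P₀ = D₁/(r − g). D₁ = 0.90 × (1 + 0.049) = 0.9441.
P₀ = 0.9441 / (0.096 − 0.049) = 0.9441 / 0.047 = 20.0872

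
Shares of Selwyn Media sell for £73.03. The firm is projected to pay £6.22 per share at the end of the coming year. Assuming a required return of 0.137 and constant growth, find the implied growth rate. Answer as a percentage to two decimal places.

5.18%

From P₀ = D₁/(r − g), the implied growth is g = r − D₁/P₀.
g = 0.137 − 6.22/73.03 = 0.137 − 0.08517 = 0.05183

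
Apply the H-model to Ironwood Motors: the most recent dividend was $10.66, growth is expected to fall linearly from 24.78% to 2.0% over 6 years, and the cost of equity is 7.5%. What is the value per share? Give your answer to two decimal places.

$330.15

H-model: P₀ = D₀[(1+g_L) + H(g_S−g_L)]/(r−g_L), with H = 6/2 = 3.
P₀ = 10.66 × [(1+0.02) + 3×(0.2478−0.02)] / (0.075−0.02)
   = 10.66 × 1.7034 / 0.055 = 330.1499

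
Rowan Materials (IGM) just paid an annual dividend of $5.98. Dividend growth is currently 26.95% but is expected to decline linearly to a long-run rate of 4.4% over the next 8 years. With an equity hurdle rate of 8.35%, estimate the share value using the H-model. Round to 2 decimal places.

H-model: P₀ = D₀[(1+g_L) + H(g_S−g_L)]/(r−g_L), with H = 8/2 = 4.
P₀ = 5.98 × [(1+0.044) + 4×(0.2695−0.044)] / (0.0835−0.044)
   = 5.98 × 1.9460 / 0.0395 = 294.6096

$294.61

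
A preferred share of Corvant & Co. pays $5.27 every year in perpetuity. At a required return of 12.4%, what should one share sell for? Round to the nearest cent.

Zero-growth DDM (perpetuity): P₀ = D/r = 5.27 / 0.124 = 42.5000

$42.50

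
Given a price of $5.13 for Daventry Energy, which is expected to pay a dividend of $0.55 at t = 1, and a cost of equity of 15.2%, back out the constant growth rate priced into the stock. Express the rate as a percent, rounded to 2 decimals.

4.48%

From P₀ = D₁/(r − g), the implied growth is g = r − D₁/P₀.
g = 0.152 − 0.55/5.13 = 0.152 − 0.10721 = 0.04479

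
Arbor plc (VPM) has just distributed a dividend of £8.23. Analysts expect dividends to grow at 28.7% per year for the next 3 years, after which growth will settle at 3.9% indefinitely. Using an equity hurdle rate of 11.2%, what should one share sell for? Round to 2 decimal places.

£214.91

Two-stage DDM. Project D₁…D_3 at 0.287, terminal growth 0.039, discount at r = 0.112.
D_1 = 10.5920
D_2 = 13.6319
D_3 = 17.5443
Terminal value at t=3: TV = D_4/(r−g) = 18.2285/(0.112−0.039) = 249.7055
P₀ = 10.5920/(1+0.112)^1 + 13.6319/(1+0.112)^2 + 17.5443/(1+0.112)^3 + 249.7055/(1+0.112)^3 = 214.9077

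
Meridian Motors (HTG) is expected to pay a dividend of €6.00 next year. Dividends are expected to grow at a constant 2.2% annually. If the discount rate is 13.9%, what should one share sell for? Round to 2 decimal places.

€51.28

Gordon growth model: P₀ = D₁/(r − g), with D₁ = 6.00 given directly.
P₀ = 6.0000 / (0.139 − 0.022) = 6.0000 / 0.117 = 51.2821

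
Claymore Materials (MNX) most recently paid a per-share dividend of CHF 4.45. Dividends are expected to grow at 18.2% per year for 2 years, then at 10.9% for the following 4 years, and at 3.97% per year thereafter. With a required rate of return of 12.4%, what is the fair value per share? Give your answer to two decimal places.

CHF 86.16

Three-stage DDM. Project D₁…D_6; terminal Gordon value at t=6 with g = 0.0397; discount at r = 0.124.
D_1 = 5.2599
D_2 = 6.2172
D_3 = 6.8949
D_4 = 7.6464
D_5 = 8.4799
D_6 = 9.4042
TV_6 = 9.7775/(0.124−0.0397) = 115.9849
P₀ = Σ Dₜ/(1+r)ᵗ + TV_6/(1+r)^6 = 86.1551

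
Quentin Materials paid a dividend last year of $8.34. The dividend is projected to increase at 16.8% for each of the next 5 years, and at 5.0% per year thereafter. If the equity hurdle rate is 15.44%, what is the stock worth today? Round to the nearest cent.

Two-stage DDM. Project D₁…D_5 at 0.168, terminal growth 0.05, discount at r = 0.1544.
D_1 = 9.7411
D_2 = 11.3776
D_3 = 13.2891
D_4 = 15.5216
D_5 = 18.1293
Terminal value at t=5: TV = D_6/(r−g) = 19.0357/(0.1544−0.05) = 182.3346
P₀ = 9.7411/(1+0.1544)^1 + 11.3776/(1+0.1544)^2 + 13.2891/(1+0.1544)^3 + 15.5216/(1+0.1544)^4 + 18.1293/(1+0.1544)^5 + 182.3346/(1+0.1544)^5 = 132.1352

$132.14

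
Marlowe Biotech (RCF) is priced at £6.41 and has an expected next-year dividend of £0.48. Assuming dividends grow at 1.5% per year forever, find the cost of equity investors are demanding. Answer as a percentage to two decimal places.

Rearranging the constant-growth DDM: r = D₁/P₀ + g.
r = 0.4800 / 6.41 + 0.015 = 0.07488 + 0.015 = 0.08988

8.99%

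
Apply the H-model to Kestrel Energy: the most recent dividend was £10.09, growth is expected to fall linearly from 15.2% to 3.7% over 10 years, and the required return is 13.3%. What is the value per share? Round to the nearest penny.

£169.43

H-model: P₀ = D₀[(1+g_L) + H(g_S−g_L)]/(r−g_L), with H = 10/2 = 5.
P₀ = 10.09 × [(1+0.037) + 5×(0.152−0.037)] / (0.133−0.037)
   = 10.09 × 1.6120 / 0.096 = 169.4279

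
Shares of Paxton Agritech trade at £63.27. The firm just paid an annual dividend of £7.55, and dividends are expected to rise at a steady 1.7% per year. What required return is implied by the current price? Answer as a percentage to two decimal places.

Rearranging the constant-growth DDM: r = D₁/P₀ + g.
D₁ = 7.55 × (1 + 0.017) = 7.6783.
r = 7.6783 / 63.27 + 0.017 = 0.12136 + 0.017 = 0.13836

13.84%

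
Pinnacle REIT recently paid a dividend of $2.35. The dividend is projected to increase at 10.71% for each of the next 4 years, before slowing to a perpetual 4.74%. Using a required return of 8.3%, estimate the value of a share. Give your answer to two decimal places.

$85.44

Two-stage DDM. Project D₁…D_4 at 0.1071, terminal growth 0.0474, discount at r = 0.083.
D_1 = 2.6017
D_2 = 2.8803
D_3 = 3.1888
D_4 = 3.5303
Terminal value at t=4: TV = D_5/(r−g) = 3.6977/(0.083−0.0474) = 103.8671
P₀ = 2.6017/(1+0.083)^1 + 2.8803/(1+0.083)^2 + 3.1888/(1+0.083)^3 + 3.5303/(1+0.083)^4 + 103.8671/(1+0.083)^4 = 85.4377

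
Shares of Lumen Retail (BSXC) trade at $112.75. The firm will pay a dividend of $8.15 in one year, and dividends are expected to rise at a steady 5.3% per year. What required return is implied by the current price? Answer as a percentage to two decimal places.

Rearranging the constant-growth DDM: r = D₁/P₀ + g.
r = 8.1500 / 112.75 + 0.053 = 0.07228 + 0.053 = 0.12528

12.53%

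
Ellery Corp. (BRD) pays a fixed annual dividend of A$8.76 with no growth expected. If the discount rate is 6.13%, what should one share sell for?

A$142.90

Zero-growth DDM (perpetuity): P₀ = D/r = 8.76 / 0.0613 = 142.9038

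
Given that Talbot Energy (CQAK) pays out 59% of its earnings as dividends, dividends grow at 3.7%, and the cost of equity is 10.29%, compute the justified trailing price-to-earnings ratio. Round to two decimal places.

Justified trailing P/E = b(1+g)/(r−g) = 0.59×(1+0.037)/(0.1029−0.037) = 9.2842

9.28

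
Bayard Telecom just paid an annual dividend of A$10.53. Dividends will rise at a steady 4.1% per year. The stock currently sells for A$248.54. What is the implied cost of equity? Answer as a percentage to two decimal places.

8.51%

Rearranging the constant-growth DDM: r = D₁/P₀ + g.
D₁ = 10.53 × (1 + 0.041) = 10.9617.
r = 10.9617 / 248.54 + 0.041 = 0.04410 + 0.041 = 0.08510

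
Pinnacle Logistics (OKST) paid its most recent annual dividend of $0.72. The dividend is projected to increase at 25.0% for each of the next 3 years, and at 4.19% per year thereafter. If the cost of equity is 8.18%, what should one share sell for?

$31.91

Two-stage DDM. Project D₁…D_3 at 0.25, terminal growth 0.0419, discount at r = 0.0818.
D_1 = 0.9000
D_2 = 1.1250
D_3 = 1.4062
Terminal value at t=3: TV = D_4/(r−g) = 1.4652/(0.0818−0.0419) = 36.7211
P₀ = 0.9000/(1+0.0818)^1 + 1.1250/(1+0.0818)^2 + 1.4062/(1+0.0818)^3 + 36.7211/(1+0.0818)^3 = 31.9091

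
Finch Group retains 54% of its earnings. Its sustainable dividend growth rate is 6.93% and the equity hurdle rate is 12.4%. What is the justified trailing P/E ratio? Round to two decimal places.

8.99

Payout ratio b = 1 − 0.54 = 0.46.
Justified trailing P/E = b(1+g)/(r−g) = 0.46×(1+0.0693)/(0.124−0.0693) = 8.9923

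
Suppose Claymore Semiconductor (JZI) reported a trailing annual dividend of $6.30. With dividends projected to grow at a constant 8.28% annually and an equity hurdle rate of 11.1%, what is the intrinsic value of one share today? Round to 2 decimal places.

$241.90

Gordon growth model: P₀ = D₁/(r − g). D₁ = 6.30 × (1 + 0.0828) = 6.8216.
P₀ = 6.8216 / (0.111 − 0.0828) = 6.8216 / 0.0282 = 241.9021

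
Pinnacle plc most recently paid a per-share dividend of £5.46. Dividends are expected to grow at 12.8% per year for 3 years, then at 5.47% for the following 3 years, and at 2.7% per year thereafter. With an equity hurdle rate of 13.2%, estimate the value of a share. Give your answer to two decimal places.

£73.09

Three-stage DDM. Project D₁…D_6; terminal Gordon value at t=6 with g = 0.027; discount at r = 0.132.
D_1 = 6.1589
D_2 = 6.9472
D_3 = 7.8365
D_4 = 8.2651
D_5 = 8.7172
D_6 = 9.1940
TV_6 = 9.4423/(0.132−0.027) = 89.9265
P₀ = Σ Dₜ/(1+r)ᵗ + TV_6/(1+r)^6 = 73.0946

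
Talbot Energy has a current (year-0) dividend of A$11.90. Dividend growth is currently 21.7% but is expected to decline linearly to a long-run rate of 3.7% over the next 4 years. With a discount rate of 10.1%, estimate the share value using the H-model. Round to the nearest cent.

H-model: P₀ = D₀[(1+g_L) + H(g_S−g_L)]/(r−g_L), with H = 4/2 = 2.
P₀ = 11.90 × [(1+0.037) + 2×(0.217−0.037)] / (0.101−0.037)
   = 11.90 × 1.3970 / 0.064 = 259.7547

A$259.75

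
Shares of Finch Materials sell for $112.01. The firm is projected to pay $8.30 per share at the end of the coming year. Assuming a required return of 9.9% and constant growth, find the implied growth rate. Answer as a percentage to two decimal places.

2.49%

From P₀ = D₁/(r − g), the implied growth is g = r − D₁/P₀.
g = 0.099 − 8.30/112.01 = 0.099 − 0.07410 = 0.02490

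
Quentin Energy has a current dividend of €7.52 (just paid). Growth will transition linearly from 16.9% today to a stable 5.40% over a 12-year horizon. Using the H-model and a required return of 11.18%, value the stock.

H-model: P₀ = D₀[(1+g_L) + H(g_S−g_L)]/(r−g_L), with H = 12/2 = 6.
P₀ = 7.52 × [(1+0.054) + 6×(0.169−0.054)] / (0.1118−0.054)
   = 7.52 × 1.7440 / 0.0578 = 226.9010

€226.90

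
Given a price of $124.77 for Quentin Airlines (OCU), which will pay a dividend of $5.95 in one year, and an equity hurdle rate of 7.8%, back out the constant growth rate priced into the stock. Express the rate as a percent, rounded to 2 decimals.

3.03%

From P₀ = D₁/(r − g), the implied growth is g = r − D₁/P₀.
g = 0.078 − 5.95/124.77 = 0.078 − 0.04769 = 0.03031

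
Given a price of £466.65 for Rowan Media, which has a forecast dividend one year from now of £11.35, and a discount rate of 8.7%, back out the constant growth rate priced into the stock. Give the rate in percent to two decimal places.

6.27%

From P₀ = D₁/(r − g), the implied growth is g = r − D₁/P₀.
g = 0.087 − 11.35/466.65 = 0.087 − 0.02432 = 0.06268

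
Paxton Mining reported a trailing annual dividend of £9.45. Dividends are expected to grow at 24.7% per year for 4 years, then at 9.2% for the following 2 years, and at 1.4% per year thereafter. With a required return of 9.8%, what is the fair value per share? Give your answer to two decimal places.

Three-stage DDM. Project D₁…D_6; terminal Gordon value at t=6 with g = 0.014; discount at r = 0.098.
D_1 = 11.7841
D_2 = 14.6948
D_3 = 18.3245
D_4 = 22.8506
D_5 = 24.9529
D_6 = 27.2485
TV_6 = 27.6300/(0.098−0.014) = 328.9285
P₀ = Σ Dₜ/(1+r)ᵗ + TV_6/(1+r)^6 = 271.3806

£271.38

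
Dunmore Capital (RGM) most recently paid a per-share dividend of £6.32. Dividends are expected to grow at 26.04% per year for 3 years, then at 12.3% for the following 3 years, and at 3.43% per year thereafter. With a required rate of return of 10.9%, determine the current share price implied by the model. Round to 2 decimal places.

Three-stage DDM. Project D₁…D_6; terminal Gordon value at t=6 with g = 0.0343; discount at r = 0.109.
D_1 = 7.9657
D_2 = 10.0400
D_3 = 12.6544
D_4 = 14.2109
D_5 = 15.9589
D_6 = 17.9218
TV_6 = 18.5365/(0.109−0.0343) = 248.1461
P₀ = Σ Dₜ/(1+r)ᵗ + TV_6/(1+r)^6 = 186.5547

£186.55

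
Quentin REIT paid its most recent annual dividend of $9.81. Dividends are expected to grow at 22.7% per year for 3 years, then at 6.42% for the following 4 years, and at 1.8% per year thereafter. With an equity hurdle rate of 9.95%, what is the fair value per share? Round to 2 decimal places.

Three-stage DDM. Project D₁…D_7; terminal Gordon value at t=7 with g = 0.018; discount at r = 0.0995.
D_1 = 12.0369
D_2 = 14.7692
D_3 = 18.1219
D_4 = 19.2853
D_5 = 20.5234
D_6 = 21.8410
D_7 = 23.2432
TV_7 = 23.6616/(0.0995−0.018) = 290.3260
P₀ = Σ Dₜ/(1+r)ᵗ + TV_7/(1+r)^7 = 236.5528

$236.55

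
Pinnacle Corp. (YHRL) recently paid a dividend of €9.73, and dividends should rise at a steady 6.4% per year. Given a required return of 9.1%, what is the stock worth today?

€383.43

Gordon growth model: P₀ = D₁/(r − g). D₁ = 9.73 × (1 + 0.064) = 10.3527.
P₀ = 10.3527 / (0.091 − 0.064) = 10.3527 / 0.027 = 383.4341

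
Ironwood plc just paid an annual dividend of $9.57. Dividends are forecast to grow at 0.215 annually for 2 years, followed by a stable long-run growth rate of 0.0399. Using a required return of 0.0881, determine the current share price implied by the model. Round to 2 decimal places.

Two-stage DDM. Project D₁…D_2 at 0.215, terminal growth 0.0399, discount at r = 0.0881.
D_1 = 11.6276
D_2 = 14.1275
Terminal value at t=2: TV = D_3/(r−g) = 14.6912/(0.0881−0.0399) = 304.7958
P₀ = 11.6276/(1+0.0881)^1 + 14.1275/(1+0.0881)^2 + 304.7958/(1+0.0881)^2 = 280.0557

$280.06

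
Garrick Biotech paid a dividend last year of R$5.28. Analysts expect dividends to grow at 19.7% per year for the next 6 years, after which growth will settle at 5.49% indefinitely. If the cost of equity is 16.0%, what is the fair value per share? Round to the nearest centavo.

Two-stage DDM. Project D₁…D_6 at 0.197, terminal growth 0.0549, discount at r = 0.16.
D_1 = 6.3202
D_2 = 7.5652
D_3 = 9.0556
D_4 = 10.8395
D_5 = 12.9749
D_6 = 15.5310
Terminal value at t=6: TV = D_7/(r−g) = 16.3836/(0.16−0.0549) = 155.8861
P₀ = 6.3202/(1+0.16)^1 + 7.5652/(1+0.16)^2 + 9.0556/(1+0.16)^3 + 10.8395/(1+0.16)^4 + 12.9749/(1+0.16)^5 + 15.5310/(1+0.16)^6 + 155.8861/(1+0.16)^6 = 99.3931

R$99.39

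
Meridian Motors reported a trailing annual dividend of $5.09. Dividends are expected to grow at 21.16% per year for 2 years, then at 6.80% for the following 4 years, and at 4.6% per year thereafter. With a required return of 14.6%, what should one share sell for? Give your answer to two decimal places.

$75.10

Three-stage DDM. Project D₁…D_6; terminal Gordon value at t=6 with g = 0.046; discount at r = 0.146.
D_1 = 6.1670
D_2 = 7.4720
D_3 = 7.9801
D_4 = 8.5227
D_5 = 9.1023
D_6 = 9.7212
TV_6 = 10.1684/(0.146−0.046) = 101.6841
P₀ = Σ Dₜ/(1+r)ᵗ + TV_6/(1+r)^6 = 75.1003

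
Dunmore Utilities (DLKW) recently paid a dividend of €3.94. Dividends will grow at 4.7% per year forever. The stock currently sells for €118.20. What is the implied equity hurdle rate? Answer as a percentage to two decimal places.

8.19%

Rearranging the constant-growth DDM: r = D₁/P₀ + g.
D₁ = 3.94 × (1 + 0.047) = 4.1252.
r = 4.1252 / 118.20 + 0.047 = 0.03490 + 0.047 = 0.08190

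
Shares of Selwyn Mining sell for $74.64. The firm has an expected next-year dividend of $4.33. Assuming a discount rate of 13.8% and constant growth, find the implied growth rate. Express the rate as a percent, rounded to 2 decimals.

8.00%

From P₀ = D₁/(r − g), the implied growth is g = r − D₁/P₀.
g = 0.138 − 4.33/74.64 = 0.138 − 0.05801 = 0.07999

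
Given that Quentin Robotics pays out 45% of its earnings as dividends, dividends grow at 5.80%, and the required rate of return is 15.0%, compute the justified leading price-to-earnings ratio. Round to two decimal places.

4.89

Justified leading P/E = b/(r−g) = 0.45/(0.15−0.058) = 4.8913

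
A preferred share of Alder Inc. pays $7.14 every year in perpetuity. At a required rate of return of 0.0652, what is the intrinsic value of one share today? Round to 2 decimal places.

Zero-growth DDM (perpetuity): P₀ = D/r = 7.14 / 0.0652 = 109.5092

$109.51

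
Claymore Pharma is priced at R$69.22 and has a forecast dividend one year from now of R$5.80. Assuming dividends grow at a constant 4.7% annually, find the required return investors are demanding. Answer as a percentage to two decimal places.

13.08%

Rearranging the constant-growth DDM: r = D₁/P₀ + g.
r = 5.8000 / 69.22 + 0.047 = 0.08379 + 0.047 = 0.13079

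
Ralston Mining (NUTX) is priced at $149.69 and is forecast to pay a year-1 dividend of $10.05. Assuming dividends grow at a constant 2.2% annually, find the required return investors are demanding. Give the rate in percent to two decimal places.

Rearranging the constant-growth DDM: r = D₁/P₀ + g.
r = 10.0500 / 149.69 + 0.022 = 0.06714 + 0.022 = 0.08914

8.91%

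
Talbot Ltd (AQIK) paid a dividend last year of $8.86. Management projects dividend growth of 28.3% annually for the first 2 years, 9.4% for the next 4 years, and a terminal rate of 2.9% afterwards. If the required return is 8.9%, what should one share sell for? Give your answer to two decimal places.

Three-stage DDM. Project D₁…D_6; terminal Gordon value at t=6 with g = 0.029; discount at r = 0.089.
D_1 = 11.3674
D_2 = 14.5843
D_3 = 15.9553
D_4 = 17.4551
D_5 = 19.0959
D_6 = 20.8909
TV_6 = 21.4967/(0.089−0.029) = 358.2783
P₀ = Σ Dₜ/(1+r)ᵗ + TV_6/(1+r)^6 = 287.3045

$287.30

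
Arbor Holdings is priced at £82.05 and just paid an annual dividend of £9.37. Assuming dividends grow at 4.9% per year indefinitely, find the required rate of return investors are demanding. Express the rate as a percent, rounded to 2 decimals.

Rearranging the constant-growth DDM: r = D₁/P₀ + g.
D₁ = 9.37 × (1 + 0.049) = 9.8291.
r = 9.8291 / 82.05 + 0.049 = 0.11979 + 0.049 = 0.16879

16.88%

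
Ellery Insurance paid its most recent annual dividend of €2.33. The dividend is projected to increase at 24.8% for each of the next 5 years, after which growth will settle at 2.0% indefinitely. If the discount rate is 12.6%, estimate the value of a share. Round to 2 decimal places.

Two-stage DDM. Project D₁…D_5 at 0.248, terminal growth 0.02, discount at r = 0.126.
D_1 = 2.9078
D_2 = 3.6290
D_3 = 4.5290
D_4 = 5.6522
D_5 = 7.0539
Terminal value at t=5: TV = D_6/(r−g) = 7.1950/(0.126−0.02) = 67.8771
P₀ = 2.9078/(1+0.126)^1 + 3.6290/(1+0.126)^2 + 4.5290/(1+0.126)^3 + 5.6522/(1+0.126)^4 + 7.0539/(1+0.126)^5 + 67.8771/(1+0.126)^5 = 53.5302

€53.53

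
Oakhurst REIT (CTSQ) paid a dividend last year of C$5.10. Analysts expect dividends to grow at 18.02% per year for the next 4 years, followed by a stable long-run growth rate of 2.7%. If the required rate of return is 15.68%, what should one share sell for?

Two-stage DDM. Project D₁…D_4 at 0.1802, terminal growth 0.027, discount at r = 0.1568.
D_1 = 6.0190
D_2 = 7.1036
D_3 = 8.3837
D_4 = 9.8945
Terminal value at t=4: TV = D_5/(r−g) = 10.1616/(0.1568−0.027) = 78.2868
P₀ = 6.0190/(1+0.1568)^1 + 7.1036/(1+0.1568)^2 + 8.3837/(1+0.1568)^3 + 9.8945/(1+0.1568)^4 + 78.2868/(1+0.1568)^4 = 65.1702

C$65.17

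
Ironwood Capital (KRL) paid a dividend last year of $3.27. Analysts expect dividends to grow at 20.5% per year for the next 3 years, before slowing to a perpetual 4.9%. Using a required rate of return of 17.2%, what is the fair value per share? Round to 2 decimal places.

Two-stage DDM. Project D₁…D_3 at 0.205, terminal growth 0.049, discount at r = 0.172.
D_1 = 3.9404
D_2 = 4.7481
D_3 = 5.7215
Terminal value at t=3: TV = D_4/(r−g) = 6.0018/(0.172−0.049) = 48.7954
P₀ = 3.9404/(1+0.172)^1 + 4.7481/(1+0.172)^2 + 5.7215/(1+0.172)^3 + 48.7954/(1+0.172)^3 = 40.6836

$40.68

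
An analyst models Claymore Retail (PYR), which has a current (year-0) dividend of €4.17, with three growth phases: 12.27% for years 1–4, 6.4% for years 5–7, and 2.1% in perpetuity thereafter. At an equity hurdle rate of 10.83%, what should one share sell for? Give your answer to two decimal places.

€74.82

Three-stage DDM. Project D₁…D_7; terminal Gordon value at t=7 with g = 0.021; discount at r = 0.1083.
D_1 = 4.6817
D_2 = 5.2561
D_3 = 5.9010
D_4 = 6.6251
D_5 = 7.0491
D_6 = 7.5002
D_7 = 7.9802
TV_7 = 8.1478/(0.1083−0.021) = 93.3313
P₀ = Σ Dₜ/(1+r)ᵗ + TV_7/(1+r)^7 = 74.8152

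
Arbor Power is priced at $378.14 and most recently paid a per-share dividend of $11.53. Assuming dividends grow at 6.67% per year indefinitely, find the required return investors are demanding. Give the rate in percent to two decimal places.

Rearranging the constant-growth DDM: r = D₁/P₀ + g.
D₁ = 11.53 × (1 + 0.0667) = 12.2991.
r = 12.2991 / 378.14 + 0.0667 = 0.03253 + 0.0667 = 0.09923

9.92%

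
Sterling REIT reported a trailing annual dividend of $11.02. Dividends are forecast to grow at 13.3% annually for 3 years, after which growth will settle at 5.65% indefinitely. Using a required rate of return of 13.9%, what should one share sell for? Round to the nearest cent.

Two-stage DDM. Project D₁…D_3 at 0.133, terminal growth 0.0565, discount at r = 0.139.
D_1 = 12.4857
D_2 = 14.1463
D_3 = 16.0277
Terminal value at t=3: TV = D_4/(r−g) = 16.9333/(0.139−0.0565) = 205.2518
P₀ = 12.4857/(1+0.139)^1 + 14.1463/(1+0.139)^2 + 16.0277/(1+0.139)^3 + 205.2518/(1+0.139)^3 = 171.6172

$171.62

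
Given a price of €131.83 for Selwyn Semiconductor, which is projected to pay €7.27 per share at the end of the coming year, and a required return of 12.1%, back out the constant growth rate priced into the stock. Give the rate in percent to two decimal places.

From P₀ = D₁/(r − g), the implied growth is g = r − D₁/P₀.
g = 0.121 − 7.27/131.83 = 0.121 − 0.05515 = 0.06585

6.59%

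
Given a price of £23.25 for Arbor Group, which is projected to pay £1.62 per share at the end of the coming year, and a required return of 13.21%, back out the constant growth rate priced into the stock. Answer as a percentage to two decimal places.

From P₀ = D₁/(r − g), the implied growth is g = r − D₁/P₀.
g = 0.1321 − 1.62/23.25 = 0.1321 − 0.06968 = 0.06242

6.24%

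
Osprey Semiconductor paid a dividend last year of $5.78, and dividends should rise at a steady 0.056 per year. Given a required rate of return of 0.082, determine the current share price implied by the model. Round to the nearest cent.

$234.76

Gordon growth model: P₀ = D₁/(r − g). D₁ = 5.78 × (1 + 0.056) = 6.1037.
P₀ = 6.1037 / (0.082 − 0.056) = 6.1037 / 0.026 = 234.7569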